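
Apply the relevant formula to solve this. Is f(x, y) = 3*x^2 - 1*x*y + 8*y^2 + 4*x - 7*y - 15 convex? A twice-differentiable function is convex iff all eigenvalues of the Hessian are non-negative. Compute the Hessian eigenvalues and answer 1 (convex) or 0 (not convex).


The Hessian of f(x,y) = 3*x^2 - 1*x*y + 8*y^2 + 4*x - 7*y - 15 is:
H = [[6, -1], [-1, 16]]
Trace = 6 + 16 = 22
Determinant = 6*16 - (-1)^2 = 95
Discriminant = (22)^2 - 4*95 = 104.0
Eigenvalues: lambda_1 = 5.901, lambda_2 = 16.099
The function is convex.

1


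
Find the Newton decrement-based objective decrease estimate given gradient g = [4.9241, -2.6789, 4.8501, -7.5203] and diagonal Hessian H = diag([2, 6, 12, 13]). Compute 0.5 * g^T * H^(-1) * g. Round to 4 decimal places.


Step 1: H is diagonal, so H^(-1) * g = [2.4621, -0.4465, 0.4042, -0.5785].
Step 2: g^T H^(-1) g = sum_i g_i^2 / H_ii
  = (4.9241)^2/2 + (-2.6789)^2/6 + (4.8501)^2/12 + (-7.5203)^2/13
  = 12.1234 + 1.1961 + 1.9603 + 4.3504 = 19.6301
Step 3: Objective decrease = 0.5 * g^T H^(-1) g = 9.8151


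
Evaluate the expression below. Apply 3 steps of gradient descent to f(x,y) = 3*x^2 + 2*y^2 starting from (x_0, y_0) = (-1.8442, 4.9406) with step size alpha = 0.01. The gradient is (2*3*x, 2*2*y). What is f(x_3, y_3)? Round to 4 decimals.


Gradient descent on f(x,y) = 3*x^2 + 2*y^2.
Starting point: (-1.8442, 4.9406), alpha = 0.01
Step 1: grad_x = 2*3*-1.8442 = -11.0652, grad_y = 2*2*4.9406 = 19.7624
  x_1 = -1.8442 - 0.01*-11.0652 = -1.7335
  y_1 = 4.9406 - 0.01*19.7624 = 4.743
Step 2: grad_x = 2*3*-1.7335 = -10.4013, grad_y = 2*2*4.743 = 18.9719
  x_2 = -1.7335 - 0.01*-10.4013 = -1.6295
  y_2 = 4.743 - 0.01*18.9719 = 4.5533
Step 3: grad_x = 2*3*-1.6295 = -9.7772, grad_y = 2*2*4.5533 = 18.213
  x_3 = -1.6295 - 0.01*-9.7772 = -1.5318
  y_3 = 4.5533 - 0.01*18.213 = 4.3711
f(-1.5318, 4.3711) = 3*(-1.5318)^2 + 2*4.3711^2 = 45.2524


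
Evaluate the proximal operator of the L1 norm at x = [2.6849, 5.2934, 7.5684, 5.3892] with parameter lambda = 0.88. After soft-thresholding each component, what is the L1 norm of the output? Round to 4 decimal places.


Soft-thresholding with lambda = 0.88:
prox(2.6849) = sign(2.6849)*max(|2.6849| - 0.88, 0) = 1.8049
prox(5.2934) = sign(5.2934)*max(|5.2934| - 0.88, 0) = 4.4134
prox(7.5684) = sign(7.5684)*max(|7.5684| - 0.88, 0) = 6.6884
prox(5.3892) = sign(5.3892)*max(|5.3892| - 0.88, 0) = 4.5092
prox(x) = [1.8049, 4.4134, 6.6884, 4.5092]
||prox(x)||_1 = 1.8049 + 4.4134 + 6.6884 + 4.5092 = 17.4159


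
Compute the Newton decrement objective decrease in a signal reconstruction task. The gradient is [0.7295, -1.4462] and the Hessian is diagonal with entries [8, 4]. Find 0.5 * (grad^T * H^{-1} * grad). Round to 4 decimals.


Step 1: H is diagonal, so H^(-1) * g = [0.0912, -0.3616].
Step 2: g^T H^(-1) g = sum_i g_i^2 / H_ii
  = (0.7295)^2/8 + (-1.4462)^2/4
  = 0.0665 + 0.5229 = 0.5894
Step 3: Objective decrease = 0.5 * g^T H^(-1) g = 0.2947


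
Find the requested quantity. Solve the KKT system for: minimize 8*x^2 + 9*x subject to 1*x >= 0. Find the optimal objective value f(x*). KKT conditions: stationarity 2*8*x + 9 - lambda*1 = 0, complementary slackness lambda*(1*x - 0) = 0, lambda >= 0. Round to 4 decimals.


Step 1: Try lambda = 0 (constraint inactive).
x_unc = -9/(2*8) = -0.5625
Check: 1*-0.5625 = -0.5625 < 0 -- violated!
Step 2: Constraint must be active: 1*x = 0
x* = 0/1 = 0.0
lambda = (2*8*0.0 + 9)/1 = 9.0
Step 3: Compute optimal value.
f(x*) = 8*0.0^2 + 9*0.0 = 0.0


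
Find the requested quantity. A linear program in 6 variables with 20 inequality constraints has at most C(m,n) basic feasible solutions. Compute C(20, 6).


Each vertex corresponds to some choice of n active constraints out of m, so the number of vertices is at most C(m, n) = m! / (n!(m-n)!).
m = 20, n = 6
Numerator: 20 * 19 * 18 * 17 * 16 * 15
Denominator: 6! = 720
C(20, 6) = 38760


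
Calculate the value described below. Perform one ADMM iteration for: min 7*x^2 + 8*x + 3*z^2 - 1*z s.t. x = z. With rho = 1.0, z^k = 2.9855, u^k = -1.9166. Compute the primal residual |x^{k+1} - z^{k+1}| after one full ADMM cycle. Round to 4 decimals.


ADMM iteration with rho = 1.0, z^k = 2.9855, u^k = -1.9166
Step 1: x-update.
Minimize 7*x^2 + 8*x + (1.0/2)*(x - 2.9855 - 1.9166)^2
FOC: (2*7 + 1.0)*x = -8 + 1.0*(2.9855 + 1.9166)
x^{k+1} = -0.2065
Step 2: z-update.
Minimize 3*z^2 - 1*z + (1.0/2)*(-0.2065 - z - 1.9166)^2
FOC: (2*3 + 1.0)*z = 1 + 1.0*(-0.2065 - 1.9166)
z^{k+1} = -0.1604
Step 3: u-update.
u^{k+1} = -1.9166 - 0.2065 + 0.1604 = -1.9627
Step 4: Primal residual = |-0.2065 + 0.1604| = 0.0461


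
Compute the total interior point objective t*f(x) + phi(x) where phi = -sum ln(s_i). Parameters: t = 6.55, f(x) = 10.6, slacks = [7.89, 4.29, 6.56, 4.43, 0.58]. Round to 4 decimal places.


Step 1: Compute log-barrier.
ln values: [2.0656, 1.4563, 1.881, 1.4884, -0.5447]
phi = -(2.0656 + 1.4563 + 1.881 + 1.4884 - 0.5447) = -6.3465
Step 2: Compute augmented objective.
t*f(x) = 6.55*10.6 = 69.43
Total = 69.43 - 6.3465 = 63.0835


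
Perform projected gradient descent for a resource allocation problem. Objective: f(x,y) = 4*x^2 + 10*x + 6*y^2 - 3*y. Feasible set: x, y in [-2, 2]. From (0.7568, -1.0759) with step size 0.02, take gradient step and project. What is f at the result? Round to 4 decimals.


Step 1: Compute gradient at (0.7568, -1.0759).
grad_x = 2*4*0.7568 + 10 = 16.0544
grad_y = 2*6*-1.0759 - 3 = -15.9108
Step 2: Gradient step.
x_raw = 0.7568 - 0.02*16.0544 = 0.4357
y_raw = -1.0759 - 0.02*-15.9108 = -0.7577
Step 3: Project onto [-2, 2].
x_proj = clip(0.4357) = 0.4357
y_proj = clip(-0.7577) = -0.7577
Step 4: Evaluate f.
f(0.4357, -0.7577) = 10.8341


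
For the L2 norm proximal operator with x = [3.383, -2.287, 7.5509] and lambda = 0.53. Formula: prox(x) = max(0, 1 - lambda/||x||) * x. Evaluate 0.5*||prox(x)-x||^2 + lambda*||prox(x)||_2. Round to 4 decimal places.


Step 1: Compute ||x||.
||x|| = 8.5844
Step 2: Compute scaling factor.
scale = max(0, 1 - 0.53/8.5844) = 0.9383
Step 3: prox(x) = [3.1741, -2.1458, 7.0847]
||prox(x)|| = 8.0544
Step 4: Proximal objective.
0.5*||prox-x||^2 = 0.1405
lambda*||prox|| = 4.2688
Total = 4.4093


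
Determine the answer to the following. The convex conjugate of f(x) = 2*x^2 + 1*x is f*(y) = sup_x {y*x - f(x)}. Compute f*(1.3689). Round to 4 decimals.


f*(y) = sup_x {y*x - a*x^2 - b*x} = sup_x {(y-b)*x - a*x^2}
FOC: (y - b) - 2a*x = 0 => x* = (y - b)/(2a)
x* = (1.3689 - 1)/(2*2) = 0.0922
f*(1.3689) = (y-b)^2/(4a) = (1.3689 - 1)^2/(4*2)
= 0.1361/8 = 0.017


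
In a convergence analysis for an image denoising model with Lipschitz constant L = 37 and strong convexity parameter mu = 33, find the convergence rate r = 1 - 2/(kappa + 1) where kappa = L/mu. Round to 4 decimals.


Step 1: Compute the condition number.
kappa = L/mu = 37/33 = 1.1212
Step 2: Compute the convergence rate.
r = 1 - 2/(kappa + 1) = 1 - 2*mu/(L + mu) = (L - mu)/(L + mu) = 4/70 = 0.0571


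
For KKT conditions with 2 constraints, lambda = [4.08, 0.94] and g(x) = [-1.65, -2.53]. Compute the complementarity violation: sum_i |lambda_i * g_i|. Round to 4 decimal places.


KKT complementary slackness check:
lambda_1 * g_1 = 4.08 * -1.65 = -6.732
lambda_2 * g_2 = 0.94 * -2.53 = -2.3782
Total violation = 6.732 + 2.3782 = 9.1102


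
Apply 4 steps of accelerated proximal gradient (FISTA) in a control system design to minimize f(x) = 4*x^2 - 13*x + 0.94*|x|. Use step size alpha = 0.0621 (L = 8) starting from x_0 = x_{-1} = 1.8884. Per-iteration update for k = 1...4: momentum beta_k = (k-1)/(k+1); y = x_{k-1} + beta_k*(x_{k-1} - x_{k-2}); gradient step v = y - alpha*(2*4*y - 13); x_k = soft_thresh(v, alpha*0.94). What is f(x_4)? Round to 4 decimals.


FISTA on f(x) = 4*x^2 - 13*x + 0.94*|x|
L = 8, alpha = 0.0621
Iteration 1: beta = 0.0, y = 1.8884 + 0.0*(1.8884 - 1.8884) = 1.8884
  grad(y) = 2.1072, v = y - alpha*grad = 1.7575
  prox(v) = soft_thresh(1.7575, 0.0584) = 1.6992
Iteration 2: beta = 0.3333, y = 1.6992 + 0.3333*(1.6992 - 1.8884) = 1.6361
  grad(y) = 0.0887, v = y - alpha*grad = 1.6306
  prox(v) = soft_thresh(1.6306, 0.0584) = 1.5722
Iteration 3: beta = 0.5, y = 1.5722 + 0.5*(1.5722 - 1.6992) = 1.5087
  grad(y) = -0.9302, v = y - alpha*grad = 1.5665
  prox(v) = soft_thresh(1.5665, 0.0584) = 1.5081
Iteration 4: beta = 0.6, y = 1.5081 + 0.6*(1.5081 - 1.5722) = 1.4697
  grad(y) = -1.2427, v = y - alpha*grad = 1.5468
  prox(v) = soft_thresh(1.5468, 0.0584) = 1.4885
f(x_4) = 4*1.4885^2 - 13*1.4885 + 0.94*|1.4885| = -9.0888


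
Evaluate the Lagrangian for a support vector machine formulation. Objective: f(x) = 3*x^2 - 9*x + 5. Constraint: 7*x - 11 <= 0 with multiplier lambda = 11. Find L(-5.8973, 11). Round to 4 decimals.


Step 1: Evaluate f(x).
f(-5.8973) = 3*(-5.8973)^2 - 9*(-5.8973) + 5 = 162.4101
Step 2: Evaluate g(x).
g(-5.8973) = 7*-5.8973 - 11 = -52.2811
Step 3: Compute Lagrangian.
L = 162.4101 + 11*-52.2811 = -412.682


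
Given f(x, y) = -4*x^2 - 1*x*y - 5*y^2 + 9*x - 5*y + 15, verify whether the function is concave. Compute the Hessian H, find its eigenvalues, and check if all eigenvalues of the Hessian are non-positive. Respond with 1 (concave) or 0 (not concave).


The Hessian of f(x,y) = -4*x^2 - 1*x*y - 5*y^2 + 9*x - 5*y + 15 is:
H = [[-8, -1], [-1, -10]]
Trace = -8 - 10 = -18
Determinant = -8*-10 - (-1)^2 = 79
Discriminant = (-18)^2 - 4*79 = 8.0
Eigenvalues: lambda_1 = -10.4142, lambda_2 = -7.5858
The function is concave.

1


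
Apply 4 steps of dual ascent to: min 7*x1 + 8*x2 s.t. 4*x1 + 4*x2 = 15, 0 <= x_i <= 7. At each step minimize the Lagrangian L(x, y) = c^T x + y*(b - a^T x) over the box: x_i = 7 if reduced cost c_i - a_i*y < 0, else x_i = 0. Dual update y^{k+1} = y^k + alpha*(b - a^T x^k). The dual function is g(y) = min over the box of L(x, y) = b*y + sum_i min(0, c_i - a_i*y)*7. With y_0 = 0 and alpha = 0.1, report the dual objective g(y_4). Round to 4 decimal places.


Dual ascent for LP: min 7*x1 + 8*x2, 4*x1 + 4*x2 = 15, 0 <= x_i <= 7
Step 1: y^k = 0.0, reduced costs: (7.0, 8.0)
  x^k = (0.0, 0.0), subgradient = b - a^T x = 15.0
  y^{k+1} = 0.0 + 0.1*15.0 = 1.5
Step 2: y^k = 1.5, reduced costs: (1.0, 2.0)
  x^k = (0.0, 0.0), subgradient = b - a^T x = 15.0
  y^{k+1} = 1.5 + 0.1*15.0 = 3.0
Step 3: y^k = 3.0, reduced costs: (-5.0, -4.0)
  x^k = (7.0, 7.0), subgradient = b - a^T x = -41.0
  y^{k+1} = 3.0 + 0.1*-41.0 = -1.1
Step 4: y^k = -1.1, reduced costs: (11.4, 12.4)
  x^k = (0.0, 0.0), subgradient = b - a^T x = 15.0
  y^{k+1} = -1.1 + 0.1*15.0 = 0.4
Dual objective at y_4 = 0.4: reduced costs (5.4, 6.4), box minimizer x = (0.0, 0.0)
g(y_4) = b*y + (c1 - a1*y)*x1 + (c2 - a2*y)*x2 = 15*0.4 + 5.4*0.0 + 6.4*0.0 = 6.0 + 0.0 + 0.0 = 6.0


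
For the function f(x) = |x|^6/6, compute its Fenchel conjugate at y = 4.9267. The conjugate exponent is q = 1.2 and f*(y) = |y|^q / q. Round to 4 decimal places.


The conjugate exponent q satisfies 1/p + 1/q = 1.
p = 6, so q = 6/(6 - 1) = 1.2
|y|^q = 4.9267^1.2 = 6.7775
f*(4.9267) = 6.7775 / 1.2 = 5.6479


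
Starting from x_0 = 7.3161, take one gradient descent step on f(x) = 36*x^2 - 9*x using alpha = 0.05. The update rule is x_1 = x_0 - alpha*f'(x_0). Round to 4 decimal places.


We compute the gradient at x_0 and apply the update.
f'(x) = 72*x - 9
f'(7.3161) = 72*7.3161 - 9 = 517.7592
x_1 = 7.3161 - 0.05*517.7592 = -18.5719


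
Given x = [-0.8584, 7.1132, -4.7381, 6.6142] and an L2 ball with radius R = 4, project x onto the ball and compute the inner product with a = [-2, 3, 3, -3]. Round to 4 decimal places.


Step 1: Compute ||x|| (intermediates to 6 decimals).
||x|| = sqrt((-0.8584)^2 + 7.1132^2 + (-4.7381)^2 + 6.6142^2) = 10.841204
Step 2: Project.
Since ||x|| > R, scale = R/||x|| = 4/10.841204 = 0.368963, proj(x) = scale * x
proj(x) = [-0.316718, 2.624508, -1.748184, 2.440395]
Step 3: Dot product.
a^T * proj(x) = -2*(-0.316718) + 3*2.624508 + 3*(-1.748184) - 3*2.440395 = -4.0588


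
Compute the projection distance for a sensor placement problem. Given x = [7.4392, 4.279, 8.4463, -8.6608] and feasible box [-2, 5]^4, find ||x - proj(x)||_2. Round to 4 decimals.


Project each component onto [-2, 5].
clip(7.4392) = 5.0, clip(4.279) = 4.279, clip(8.4463) = 5.0, clip(-8.6608) = -2.0
Projection = [5.0, 4.279, 5.0, -2.0]
Squared diffs: [5.9497, 0.0, 11.877, 44.3663]
Distance = sqrt(62.193) = 7.8862


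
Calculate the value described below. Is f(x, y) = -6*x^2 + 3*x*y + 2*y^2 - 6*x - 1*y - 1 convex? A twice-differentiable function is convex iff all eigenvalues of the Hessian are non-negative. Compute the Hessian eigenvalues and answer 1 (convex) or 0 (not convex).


The Hessian of f(x,y) = -6*x^2 + 3*x*y + 2*y^2 - 6*x - 1*y - 1 is:
H = [[-12, 3], [3, 4]]
Trace = -12 + 4 = -8
Determinant = -12*4 - (3)^2 = -57
Discriminant = (-8)^2 - 4*-57 = 292.0
Eigenvalues: lambda_1 = -12.544, lambda_2 = 4.544
The function is not convex.

0


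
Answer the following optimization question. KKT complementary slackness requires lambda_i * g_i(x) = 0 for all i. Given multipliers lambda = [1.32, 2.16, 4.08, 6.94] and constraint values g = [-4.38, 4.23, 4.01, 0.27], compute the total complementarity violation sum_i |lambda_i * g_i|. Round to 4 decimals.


KKT complementary slackness check:
lambda_1 * g_1 = 1.32 * -4.38 = -5.7816
lambda_2 * g_2 = 2.16 * 4.23 = 9.1368
lambda_3 * g_3 = 4.08 * 4.01 = 16.3608
lambda_4 * g_4 = 6.94 * 0.27 = 1.8738
Total violation = 5.7816 + 9.1368 + 16.3608 + 1.8738 = 33.153


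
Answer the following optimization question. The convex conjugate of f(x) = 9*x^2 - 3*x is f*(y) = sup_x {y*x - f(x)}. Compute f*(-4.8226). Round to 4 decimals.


f*(y) = sup_x {y*x - a*x^2 - b*x} = sup_x {(y-b)*x - a*x^2}
FOC: (y - b) - 2a*x = 0 => x* = (y - b)/(2a)
x* = (-4.8226 + 3)/(2*9) = -0.1013
f*(-4.8226) = (y-b)^2/(4a) = (-4.8226 + 3)^2/(4*9)
= 3.3219/36 = 0.0923


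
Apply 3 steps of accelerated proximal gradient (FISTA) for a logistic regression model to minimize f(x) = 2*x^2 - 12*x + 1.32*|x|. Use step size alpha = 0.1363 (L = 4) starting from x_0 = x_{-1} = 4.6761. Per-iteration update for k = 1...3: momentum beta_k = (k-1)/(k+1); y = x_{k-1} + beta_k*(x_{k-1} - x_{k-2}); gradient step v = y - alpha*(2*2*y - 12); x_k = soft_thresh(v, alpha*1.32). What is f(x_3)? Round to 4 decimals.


FISTA on f(x) = 2*x^2 - 12*x + 1.32*|x|
L = 4, alpha = 0.1363
Iteration 1: beta = 0.0, y = 4.6761 + 0.0*(4.6761 - 4.6761) = 4.6761
  grad(y) = 6.7044, v = y - alpha*grad = 3.7623
  prox(v) = soft_thresh(3.7623, 0.1799) = 3.5824
Iteration 2: beta = 0.3333, y = 3.5824 + 0.3333*(3.5824 - 4.6761) = 3.2178
  grad(y) = 0.8712, v = y - alpha*grad = 3.0991
  prox(v) = soft_thresh(3.0991, 0.1799) = 2.9191
Iteration 3: beta = 0.5, y = 2.9191 + 0.5*(2.9191 - 3.5824) = 2.5875
  grad(y) = -1.6499, v = y - alpha*grad = 2.8124
  prox(v) = soft_thresh(2.8124, 0.1799) = 2.6325
f(x_3) = 2*2.6325^2 - 12*2.6325 + 1.32*|2.6325| = -14.255


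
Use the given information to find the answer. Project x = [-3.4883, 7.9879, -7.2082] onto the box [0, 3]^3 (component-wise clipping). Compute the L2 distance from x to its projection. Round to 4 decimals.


Project each component onto [0, 3].
clip(-3.4883) = 0.0, clip(7.9879) = 3.0, clip(-7.2082) = 0.0
Projection = [0.0, 3.0, 0.0]
Squared diffs: [12.1682, 24.8791, 51.9581]
Distance = sqrt(89.0054) = 9.4343


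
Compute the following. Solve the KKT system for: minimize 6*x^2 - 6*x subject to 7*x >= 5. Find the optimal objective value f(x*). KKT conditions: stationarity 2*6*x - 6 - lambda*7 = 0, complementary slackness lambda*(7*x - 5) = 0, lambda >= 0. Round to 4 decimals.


Step 1: Try lambda = 0 (constraint inactive).
x_unc = 6/(2*6) = 0.5
Check: 7*0.5 = 3.5 < 5 -- violated!
Step 2: Constraint must be active: 7*x = 5
x* = 5/7 = 0.7143 (rounded; the exact value 5/7 is used below)
lambda = (2*6*(5/7) - 6)/7 = 0.3673
Step 3: Compute optimal value.
f(x*) = 6*(5/7)^2 - 6*(5/7) = -1.2245


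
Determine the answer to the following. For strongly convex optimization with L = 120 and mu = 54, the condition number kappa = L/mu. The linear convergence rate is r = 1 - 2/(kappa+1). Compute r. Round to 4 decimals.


Step 1: Compute the condition number.
kappa = L/mu = 120/54 = 2.2222
Step 2: Compute the convergence rate.
r = 1 - 2/(kappa + 1) = 1 - 2*mu/(L + mu) = (L - mu)/(L + mu) = 66/174 = 0.3793


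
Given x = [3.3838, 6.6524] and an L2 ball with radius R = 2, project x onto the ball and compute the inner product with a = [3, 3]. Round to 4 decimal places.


Step 1: Compute ||x|| (intermediates to 6 decimals).
||x|| = sqrt(3.3838^2 + 6.6524^2) = 7.463547
Step 2: Project.
Since ||x|| > R, scale = R/||x|| = 2/7.463547 = 0.267969, proj(x) = scale * x
proj(x) = [0.906754, 1.782637]
Step 3: Dot product.
a^T * proj(x) = 3*0.906754 + 3*1.782637 = 8.0682


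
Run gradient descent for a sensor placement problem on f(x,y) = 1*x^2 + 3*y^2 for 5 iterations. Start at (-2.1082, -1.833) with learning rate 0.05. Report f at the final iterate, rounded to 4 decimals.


Gradient descent on f(x,y) = 1*x^2 + 3*y^2.
Starting point: (-2.1082, -1.833), alpha = 0.05
Step 1: grad_x = 2*1*-2.1082 = -4.2164, grad_y = 2*3*-1.833 = -10.998
  x_1 = -2.1082 - 0.05*-4.2164 = -1.8974
  y_1 = -1.833 - 0.05*-10.998 = -1.2831
Step 2: grad_x = 2*1*-1.8974 = -3.7948, grad_y = 2*3*-1.2831 = -7.6986
  x_2 = -1.8974 - 0.05*-3.7948 = -1.7076
  y_2 = -1.2831 - 0.05*-7.6986 = -0.8982
Step 3: grad_x = 2*1*-1.7076 = -3.4153, grad_y = 2*3*-0.8982 = -5.389
  x_3 = -1.7076 - 0.05*-3.4153 = -1.5369
  y_3 = -0.8982 - 0.05*-5.389 = -0.6287
Step 4: grad_x = 2*1*-1.5369 = -3.0738, grad_y = 2*3*-0.6287 = -3.7723
  x_4 = -1.5369 - 0.05*-3.0738 = -1.3832
  y_4 = -0.6287 - 0.05*-3.7723 = -0.4401
Step 5: grad_x = 2*1*-1.3832 = -2.7664, grad_y = 2*3*-0.4401 = -2.6406
  x_5 = -1.3832 - 0.05*-2.7664 = -1.2449
  y_5 = -0.4401 - 0.05*-2.6406 = -0.3081
f(-1.2449, -0.3081) = 1*(-1.2449)^2 + 3*(-0.3081)^2 = 1.8344


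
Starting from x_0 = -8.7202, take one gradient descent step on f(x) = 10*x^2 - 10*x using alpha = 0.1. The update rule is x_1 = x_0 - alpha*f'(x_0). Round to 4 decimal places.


We compute the gradient at x_0 and apply the update.
f'(x) = 20*x - 10
f'(-8.7202) = 20*-8.7202 - 10 = -184.404
x_1 = -8.7202 - 0.1*-184.404 = 9.7202


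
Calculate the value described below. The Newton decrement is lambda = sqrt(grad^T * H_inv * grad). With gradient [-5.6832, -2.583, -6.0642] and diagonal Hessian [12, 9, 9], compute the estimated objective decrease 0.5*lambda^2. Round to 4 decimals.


Step 1: H is diagonal, so H^(-1) * g = [-0.4736, -0.287, -0.6738].
Step 2: g^T H^(-1) g = sum_i g_i^2 / H_ii
  = (-5.6832)^2/12 + (-2.583)^2/9 + (-6.0642)^2/9
  = 2.6916 + 0.7413 + 4.0861 = 7.5189
Step 3: Objective decrease = 0.5 * g^T H^(-1) g = 3.7595


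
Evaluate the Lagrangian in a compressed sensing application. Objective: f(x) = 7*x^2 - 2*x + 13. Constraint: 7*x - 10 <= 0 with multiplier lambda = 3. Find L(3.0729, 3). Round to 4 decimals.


Step 1: Evaluate f(x).
f(3.0729) = 7*3.0729^2 - 2*3.0729 + 13 = 72.9532
Step 2: Evaluate g(x).
g(3.0729) = 7*3.0729 - 10 = 11.5103
Step 3: Compute Lagrangian.
L = 72.9532 + 3*11.5103 = 107.4841


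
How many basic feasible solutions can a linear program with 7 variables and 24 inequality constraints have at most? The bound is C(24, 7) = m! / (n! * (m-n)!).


Each vertex corresponds to some choice of n active constraints out of m, so the number of vertices is at most C(m, n) = m! / (n!(m-n)!).
m = 24, n = 7
Numerator: 24 * 23 * 22 * 21 * 20 * 19 * 18
Denominator: 7! = 5040
C(24, 7) = 346104


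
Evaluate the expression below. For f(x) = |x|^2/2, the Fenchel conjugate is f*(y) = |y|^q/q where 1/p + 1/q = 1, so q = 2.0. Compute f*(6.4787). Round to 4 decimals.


The conjugate exponent q satisfies 1/p + 1/q = 1.
p = 2, so q = 2/(2 - 1) = 2.0
|y|^q = 6.4787^2.0 = 41.9736
f*(6.4787) = 41.9736 / 2.0 = 20.9868


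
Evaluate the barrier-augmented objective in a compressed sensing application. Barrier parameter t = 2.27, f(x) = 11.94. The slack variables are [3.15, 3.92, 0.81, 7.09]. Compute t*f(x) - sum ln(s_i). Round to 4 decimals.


Step 1: Compute log-barrier.
ln values: [1.1474, 1.3661, -0.2107, 1.9587]
phi = -(1.1474 + 1.3661 - 0.2107 + 1.9587) = -4.2615
Step 2: Compute augmented objective.
t*f(x) = 2.27*11.94 = 27.1038
Total = 27.1038 - 4.2615 = 22.8423


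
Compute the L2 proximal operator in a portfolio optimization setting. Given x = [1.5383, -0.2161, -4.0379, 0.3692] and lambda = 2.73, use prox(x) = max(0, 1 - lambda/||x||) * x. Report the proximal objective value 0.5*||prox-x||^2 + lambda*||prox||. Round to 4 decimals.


Step 1: Compute ||x||.
||x|| = 4.3421
Step 2: Compute scaling factor.
scale = max(0, 1 - 2.73/4.3421) = 0.3713
Step 3: prox(x) = [0.5711, -0.0802, -1.4992, 0.1371]
||prox(x)|| = 1.6121
Step 4: Proximal objective.
0.5*||prox-x||^2 = 3.7265
lambda*||prox|| = 4.401
Total = 8.1275


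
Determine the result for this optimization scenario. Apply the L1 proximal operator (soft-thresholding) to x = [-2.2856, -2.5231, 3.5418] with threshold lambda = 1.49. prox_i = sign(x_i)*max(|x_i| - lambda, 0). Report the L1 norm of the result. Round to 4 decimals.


Soft-thresholding with lambda = 1.49:
prox(-2.2856) = sign(-2.2856)*max(|-2.2856| - 1.49, 0) = -0.7956
prox(-2.5231) = sign(-2.5231)*max(|-2.5231| - 1.49, 0) = -1.0331
prox(3.5418) = sign(3.5418)*max(|3.5418| - 1.49, 0) = 2.0518
prox(x) = [-0.7956, -1.0331, 2.0518]
||prox(x)||_1 = 0.7956 + 1.0331 + 2.0518 = 3.8805


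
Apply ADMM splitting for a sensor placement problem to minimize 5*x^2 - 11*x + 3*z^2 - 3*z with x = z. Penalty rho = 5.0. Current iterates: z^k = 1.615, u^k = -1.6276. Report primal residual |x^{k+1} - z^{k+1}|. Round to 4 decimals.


ADMM iteration with rho = 5.0, z^k = 1.615, u^k = -1.6276
Step 1: x-update.
Minimize 5*x^2 - 11*x + (5.0/2)*(x - 1.615 - 1.6276)^2
FOC: (2*5 + 5.0)*x = 11 + 5.0*(1.615 + 1.6276)
x^{k+1} = 1.8142
Step 2: z-update.
Minimize 3*z^2 - 3*z + (5.0/2)*(1.8142 - z - 1.6276)^2
FOC: (2*3 + 5.0)*z = 3 + 5.0*(1.8142 - 1.6276)
z^{k+1} = 0.3575
Step 3: u-update.
u^{k+1} = -1.6276 + 1.8142 - 0.3575 = -0.1709
Step 4: Primal residual = |1.8142 - 0.3575| = 1.4567


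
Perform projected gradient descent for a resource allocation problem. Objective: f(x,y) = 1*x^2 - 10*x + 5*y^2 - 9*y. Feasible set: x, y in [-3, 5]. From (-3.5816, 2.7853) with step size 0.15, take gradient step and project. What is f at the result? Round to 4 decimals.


Step 1: Compute gradient at (-3.5816, 2.7853).
grad_x = 2*1*-3.5816 - 10 = -17.1632
grad_y = 2*5*2.7853 - 9 = 18.853
Step 2: Gradient step.
x_raw = -3.5816 - 0.15*-17.1632 = -1.0071
y_raw = 2.7853 - 0.15*18.853 = -0.0427
Step 3: Project onto [-3, 5].
x_proj = clip(-1.0071) = -1.0071
y_proj = clip(-0.0427) = -0.0427
Step 4: Evaluate f.
f(-1.0071, -0.0427) = 11.4784


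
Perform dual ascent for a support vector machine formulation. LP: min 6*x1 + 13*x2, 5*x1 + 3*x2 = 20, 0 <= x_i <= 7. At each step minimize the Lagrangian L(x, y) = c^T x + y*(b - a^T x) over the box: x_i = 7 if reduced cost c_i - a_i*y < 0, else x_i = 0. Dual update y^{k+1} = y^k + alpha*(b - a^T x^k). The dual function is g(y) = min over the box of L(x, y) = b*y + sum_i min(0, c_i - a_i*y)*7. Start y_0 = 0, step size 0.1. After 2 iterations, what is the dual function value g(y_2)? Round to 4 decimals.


Dual ascent for LP: min 6*x1 + 13*x2, 5*x1 + 3*x2 = 20, 0 <= x_i <= 7
Step 1: y^k = 0.0, reduced costs: (6.0, 13.0)
  x^k = (0.0, 0.0), subgradient = b - a^T x = 20.0
  y^{k+1} = 0.0 + 0.1*20.0 = 2.0
Step 2: y^k = 2.0, reduced costs: (-4.0, 7.0)
  x^k = (7.0, 0.0), subgradient = b - a^T x = -15.0
  y^{k+1} = 2.0 + 0.1*-15.0 = 0.5
Dual objective at y_2 = 0.5: reduced costs (3.5, 11.5), box minimizer x = (0.0, 0.0)
g(y_2) = b*y + (c1 - a1*y)*x1 + (c2 - a2*y)*x2 = 20*0.5 + 3.5*0.0 + 11.5*0.0 = 10.0 + 0.0 + 0.0 = 10.0


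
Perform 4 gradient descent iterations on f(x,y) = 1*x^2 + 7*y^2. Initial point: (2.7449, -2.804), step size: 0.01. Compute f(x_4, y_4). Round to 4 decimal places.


Gradient descent on f(x,y) = 1*x^2 + 7*y^2.
Starting point: (2.7449, -2.804), alpha = 0.01
Step 1: grad_x = 2*1*2.7449 = 5.4898, grad_y = 2*7*-2.804 = -39.256
  x_1 = 2.7449 - 0.01*5.4898 = 2.69
  y_1 = -2.804 - 0.01*-39.256 = -2.4114
Step 2: grad_x = 2*1*2.69 = 5.38, grad_y = 2*7*-2.4114 = -33.7602
  x_2 = 2.69 - 0.01*5.38 = 2.6362
  y_2 = -2.4114 - 0.01*-33.7602 = -2.0738
Step 3: grad_x = 2*1*2.6362 = 5.2724, grad_y = 2*7*-2.0738 = -29.0337
  x_3 = 2.6362 - 0.01*5.2724 = 2.5835
  y_3 = -2.0738 - 0.01*-29.0337 = -1.7835
Step 4: grad_x = 2*1*2.5835 = 5.167, grad_y = 2*7*-1.7835 = -24.969
  x_4 = 2.5835 - 0.01*5.167 = 2.5318
  y_4 = -1.7835 - 0.01*-24.969 = -1.5338
f(2.5318, -1.5338) = 1*2.5318^2 + 7*(-1.5338)^2 = 22.8781


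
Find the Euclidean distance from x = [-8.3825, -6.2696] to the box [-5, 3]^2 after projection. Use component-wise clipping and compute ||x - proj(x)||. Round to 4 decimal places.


Project each component onto [-5, 3].
clip(-8.3825) = -5.0, clip(-6.2696) = -5.0
Projection = [-5.0, -5.0]
Squared diffs: [11.4413, 1.6119]
Distance = sqrt(13.0532) = 3.6129


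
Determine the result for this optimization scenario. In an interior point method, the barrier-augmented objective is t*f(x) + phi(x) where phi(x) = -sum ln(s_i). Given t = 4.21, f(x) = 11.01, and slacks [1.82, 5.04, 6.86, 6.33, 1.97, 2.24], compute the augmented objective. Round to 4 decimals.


Step 1: Compute log-barrier.
ln values: [0.5988, 1.6174, 1.9257, 1.8453, 0.678, 0.8065]
phi = -(0.5988 + 1.6174 + 1.9257 + 1.8453 + 0.678 + 0.8065) = -7.4718
Step 2: Compute augmented objective.
t*f(x) = 4.21*11.01 = 46.3521
Total = 46.3521 - 7.4718 = 38.8803


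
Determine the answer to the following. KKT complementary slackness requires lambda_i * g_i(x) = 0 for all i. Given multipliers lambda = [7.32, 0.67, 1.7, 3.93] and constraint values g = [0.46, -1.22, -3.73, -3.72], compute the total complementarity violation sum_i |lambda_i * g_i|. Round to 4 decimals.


KKT complementary slackness check:
lambda_1 * g_1 = 7.32 * 0.46 = 3.3672
lambda_2 * g_2 = 0.67 * -1.22 = -0.8174
lambda_3 * g_3 = 1.7 * -3.73 = -6.341
lambda_4 * g_4 = 3.93 * -3.72 = -14.6196
Total violation = 3.3672 + 0.8174 + 6.341 + 14.6196 = 25.1452


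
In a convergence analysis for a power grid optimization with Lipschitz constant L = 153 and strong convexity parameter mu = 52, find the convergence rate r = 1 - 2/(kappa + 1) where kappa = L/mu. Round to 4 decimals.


Step 1: Compute the condition number.
kappa = L/mu = 153/52 = 2.9423
Step 2: Compute the convergence rate.
r = 1 - 2/(kappa + 1) = 1 - 2*mu/(L + mu) = (L - mu)/(L + mu) = 101/205 = 0.4927


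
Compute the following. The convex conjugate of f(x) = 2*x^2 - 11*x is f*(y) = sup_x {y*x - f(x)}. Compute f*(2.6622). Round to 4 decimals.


f*(y) = sup_x {y*x - a*x^2 - b*x} = sup_x {(y-b)*x - a*x^2}
FOC: (y - b) - 2a*x = 0 => x* = (y - b)/(2a)
x* = (2.6622 + 11)/(2*2) = 3.4156
f*(2.6622) = (y-b)^2/(4a) = (2.6622 + 11)^2/(4*2)
= 186.6557/8 = 23.332


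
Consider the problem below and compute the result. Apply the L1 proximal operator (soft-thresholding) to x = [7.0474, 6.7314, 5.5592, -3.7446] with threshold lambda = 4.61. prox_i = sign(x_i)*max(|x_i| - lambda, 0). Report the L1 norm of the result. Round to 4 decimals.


Soft-thresholding with lambda = 4.61:
prox(7.0474) = sign(7.0474)*max(|7.0474| - 4.61, 0) = 2.4374
prox(6.7314) = sign(6.7314)*max(|6.7314| - 4.61, 0) = 2.1214
prox(5.5592) = sign(5.5592)*max(|5.5592| - 4.61, 0) = 0.9492
prox(-3.7446) = sign(-3.7446)*max(|-3.7446| - 4.61, 0) = 0.0
prox(x) = [2.4374, 2.1214, 0.9492, 0.0]
||prox(x)||_1 = 2.4374 + 2.1214 + 0.9492 + 0.0 = 5.508


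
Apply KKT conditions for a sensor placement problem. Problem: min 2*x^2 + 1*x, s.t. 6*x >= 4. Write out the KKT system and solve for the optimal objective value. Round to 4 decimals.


Step 1: Try lambda = 0 (constraint inactive).
x_unc = -1/(2*2) = -0.25
Check: 6*-0.25 = -1.5 < 4 -- violated!
Step 2: Constraint must be active: 6*x = 4
x* = 4/6 = 2/3 = 0.6667 (rounded; the exact value 2/3 is used below)
lambda = (2*2*(2/3) + 1)/6 = 0.6111
Step 3: Compute optimal value.
f(x*) = 2*(2/3)^2 + 1*(2/3) = 1.5556


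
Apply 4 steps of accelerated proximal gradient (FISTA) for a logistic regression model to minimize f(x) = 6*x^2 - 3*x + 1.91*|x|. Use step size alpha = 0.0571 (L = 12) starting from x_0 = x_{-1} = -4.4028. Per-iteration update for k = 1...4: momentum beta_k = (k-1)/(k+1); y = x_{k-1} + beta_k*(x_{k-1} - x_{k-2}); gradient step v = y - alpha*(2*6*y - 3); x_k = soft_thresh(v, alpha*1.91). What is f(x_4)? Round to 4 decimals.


FISTA on f(x) = 6*x^2 - 3*x + 1.91*|x|
L = 12, alpha = 0.0571
Iteration 1: beta = 0.0, y = -4.4028 + 0.0*(-4.4028 + 4.4028) = -4.4028
  grad(y) = -55.8336, v = y - alpha*grad = -1.2147
  prox(v) = soft_thresh(-1.2147, 0.1091) = -1.1056
Iteration 2: beta = 0.3333, y = -1.1056 + 0.3333*(-1.1056 + 4.4028) = -0.0066
  grad(y) = -3.079, v = y - alpha*grad = 0.1692
  prox(v) = soft_thresh(0.1692, 0.1091) = 0.0602
Iteration 3: beta = 0.5, y = 0.0602 + 0.5*(0.0602 + 1.1056) = 0.6431
  grad(y) = 4.7168, v = y - alpha*grad = 0.3737
  prox(v) = soft_thresh(0.3737, 0.1091) = 0.2647
Iteration 4: beta = 0.6, y = 0.2647 + 0.6*(0.2647 - 0.0602) = 0.3874
  grad(y) = 1.6486, v = y - alpha*grad = 0.2932
  prox(v) = soft_thresh(0.2932, 0.1091) = 0.1842
f(x_4) = 6*0.1842^2 - 3*0.1842 + 1.91*|0.1842| = 0.0028


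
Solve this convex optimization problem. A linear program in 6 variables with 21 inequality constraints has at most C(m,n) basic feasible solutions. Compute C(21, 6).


Each vertex corresponds to some choice of n active constraints out of m, so the number of vertices is at most C(m, n) = m! / (n!(m-n)!).
m = 21, n = 6
Numerator: 21 * 20 * 19 * 18 * 17 * 16
Denominator: 6! = 720
C(21, 6) = 54264


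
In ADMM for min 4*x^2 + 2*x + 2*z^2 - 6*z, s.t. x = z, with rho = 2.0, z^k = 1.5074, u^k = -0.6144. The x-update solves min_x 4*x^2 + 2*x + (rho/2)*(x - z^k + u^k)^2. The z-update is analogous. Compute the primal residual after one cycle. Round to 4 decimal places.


ADMM iteration with rho = 2.0, z^k = 1.5074, u^k = -0.6144
Step 1: x-update.
Minimize 4*x^2 + 2*x + (2.0/2)*(x - 1.5074 - 0.6144)^2
FOC: (2*4 + 2.0)*x = -2 + 2.0*(1.5074 + 0.6144)
x^{k+1} = 0.2244
Step 2: z-update.
Minimize 2*z^2 - 6*z + (2.0/2)*(0.2244 - z - 0.6144)^2
FOC: (2*2 + 2.0)*z = 6 + 2.0*(0.2244 - 0.6144)
z^{k+1} = 0.87
Step 3: u-update.
u^{k+1} = -0.6144 + 0.2244 - 0.87 = -1.26
Step 4: Primal residual = |0.2244 - 0.87| = 0.6456


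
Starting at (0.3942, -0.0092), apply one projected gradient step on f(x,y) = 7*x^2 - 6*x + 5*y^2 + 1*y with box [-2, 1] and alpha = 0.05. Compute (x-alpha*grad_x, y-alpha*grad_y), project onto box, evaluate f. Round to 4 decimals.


Step 1: Compute gradient at (0.3942, -0.0092).
grad_x = 2*7*0.3942 - 6 = -0.4812
grad_y = 2*5*-0.0092 + 1 = 0.908
Step 2: Gradient step.
x_raw = 0.3942 - 0.05*-0.4812 = 0.4183
y_raw = -0.0092 - 0.05*0.908 = -0.0546
Step 3: Project onto [-2, 1].
x_proj = clip(0.4183) = 0.4183
y_proj = clip(-0.0546) = -0.0546
Step 4: Evaluate f.
f(0.4183, -0.0546) = -1.3247


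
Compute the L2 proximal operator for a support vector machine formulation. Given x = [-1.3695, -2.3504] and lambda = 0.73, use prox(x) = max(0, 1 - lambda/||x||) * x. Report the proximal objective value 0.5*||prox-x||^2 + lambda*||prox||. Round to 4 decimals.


Step 1: Compute ||x||.
||x|| = 2.7203
Step 2: Compute scaling factor.
scale = max(0, 1 - 0.73/2.7203) = 0.7316
Step 3: prox(x) = [-1.002, -1.7197]
||prox(x)|| = 1.9903
Step 4: Proximal objective.
0.5*||prox-x||^2 = 0.2665
lambda*||prox|| = 1.4529
Total = 1.7194


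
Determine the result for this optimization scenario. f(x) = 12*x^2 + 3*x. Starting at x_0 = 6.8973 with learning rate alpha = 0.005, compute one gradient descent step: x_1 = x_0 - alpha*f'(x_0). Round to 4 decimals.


We compute the gradient at x_0 and apply the update.
f'(x) = 24*x + 3
f'(6.8973) = 24*6.8973 + 3 = 168.5352
x_1 = 6.8973 - 0.005*168.5352 = 6.0546


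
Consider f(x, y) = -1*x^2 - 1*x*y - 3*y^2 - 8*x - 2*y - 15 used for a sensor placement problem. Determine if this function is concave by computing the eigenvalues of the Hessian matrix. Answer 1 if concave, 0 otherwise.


The Hessian of f(x,y) = -1*x^2 - 1*x*y - 3*y^2 - 8*x - 2*y - 15 is:
H = [[-2, -1], [-1, -6]]
Trace = -2 - 6 = -8
Determinant = -2*-6 - (-1)^2 = 11
Discriminant = (-8)^2 - 4*11 = 20.0
Eigenvalues: lambda_1 = -6.2361, lambda_2 = -1.7639
The function is concave.

1


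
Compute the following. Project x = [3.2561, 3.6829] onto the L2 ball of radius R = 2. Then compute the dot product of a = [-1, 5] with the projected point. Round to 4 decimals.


Step 1: Compute ||x|| (intermediates to 6 decimals).
||x|| = sqrt(3.2561^2 + 3.6829^2) = 4.915886
Step 2: Project.
Since ||x|| > R, scale = R/||x|| = 2/4.915886 = 0.406844, proj(x) = scale * x
proj(x) = [1.324725, 1.498366]
Step 3: Dot product.
a^T * proj(x) = -1*1.324725 + 5*1.498366 = 6.1671


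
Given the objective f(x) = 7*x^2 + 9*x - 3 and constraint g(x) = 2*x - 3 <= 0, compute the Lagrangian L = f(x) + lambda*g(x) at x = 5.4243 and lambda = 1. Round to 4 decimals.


Step 1: Evaluate f(x).
f(5.4243) = 7*5.4243^2 + 9*5.4243 - 3 = 251.7799
Step 2: Evaluate g(x).
g(5.4243) = 2*5.4243 - 3 = 7.8486
Step 3: Compute Lagrangian.
L = 251.7799 + 1*7.8486 = 259.6285


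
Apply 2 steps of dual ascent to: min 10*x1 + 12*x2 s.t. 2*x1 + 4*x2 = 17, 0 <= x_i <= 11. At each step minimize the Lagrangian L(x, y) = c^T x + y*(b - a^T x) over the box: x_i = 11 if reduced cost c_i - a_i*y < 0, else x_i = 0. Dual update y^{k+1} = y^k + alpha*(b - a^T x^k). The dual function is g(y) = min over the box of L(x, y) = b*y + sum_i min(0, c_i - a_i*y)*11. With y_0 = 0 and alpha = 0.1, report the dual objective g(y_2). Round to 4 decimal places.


Dual ascent for LP: min 10*x1 + 12*x2, 2*x1 + 4*x2 = 17, 0 <= x_i <= 11
Step 1: y^k = 0.0, reduced costs: (10.0, 12.0)
  x^k = (0.0, 0.0), subgradient = b - a^T x = 17.0
  y^{k+1} = 0.0 + 0.1*17.0 = 1.7
Step 2: y^k = 1.7, reduced costs: (6.6, 5.2)
  x^k = (0.0, 0.0), subgradient = b - a^T x = 17.0
  y^{k+1} = 1.7 + 0.1*17.0 = 3.4
Dual objective at y_2 = 3.4: reduced costs (3.2, -1.6), box minimizer x = (0.0, 11.0)
g(y_2) = b*y + (c1 - a1*y)*x1 + (c2 - a2*y)*x2 = 17*3.4 + 3.2*0.0 + (-1.6)*11.0 = 57.8 + 0.0 - 17.6 = 40.2


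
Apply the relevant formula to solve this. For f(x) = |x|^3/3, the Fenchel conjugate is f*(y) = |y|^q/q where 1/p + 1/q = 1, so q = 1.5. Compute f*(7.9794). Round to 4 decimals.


The conjugate exponent q satisfies 1/p + 1/q = 1.
p = 3, so q = 3/(3 - 1) = 1.5
|y|^q = 7.9794^1.5 = 22.5401
f*(7.9794) = 22.5401 / 1.5 = 15.0267


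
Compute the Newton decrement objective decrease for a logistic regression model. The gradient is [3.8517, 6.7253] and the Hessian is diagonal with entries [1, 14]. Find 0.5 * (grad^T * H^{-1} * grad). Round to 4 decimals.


Step 1: H is diagonal, so H^(-1) * g = [3.8517, 0.4804].
Step 2: g^T H^(-1) g = sum_i g_i^2 / H_ii
  = (3.8517)^2/1 + (6.7253)^2/14
  = 14.8356 + 3.2307 = 18.0663
Step 3: Objective decrease = 0.5 * g^T H^(-1) g = 9.0331


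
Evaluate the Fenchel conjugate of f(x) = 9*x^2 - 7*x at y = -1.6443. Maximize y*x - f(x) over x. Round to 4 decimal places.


f*(y) = sup_x {y*x - a*x^2 - b*x} = sup_x {(y-b)*x - a*x^2}
FOC: (y - b) - 2a*x = 0 => x* = (y - b)/(2a)
x* = (-1.6443 + 7)/(2*9) = 0.2975
f*(-1.6443) = (y-b)^2/(4a) = (-1.6443 + 7)^2/(4*9)
= 28.6835/36 = 0.7968


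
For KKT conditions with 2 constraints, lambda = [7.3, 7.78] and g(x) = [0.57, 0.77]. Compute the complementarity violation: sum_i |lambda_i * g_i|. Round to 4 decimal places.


KKT complementary slackness check:
lambda_1 * g_1 = 7.3 * 0.57 = 4.161
lambda_2 * g_2 = 7.78 * 0.77 = 5.9906
Total violation = 4.161 + 5.9906 = 10.1516


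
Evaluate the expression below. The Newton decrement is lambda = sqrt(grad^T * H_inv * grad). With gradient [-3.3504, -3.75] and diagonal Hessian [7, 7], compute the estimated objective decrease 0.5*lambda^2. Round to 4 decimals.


Step 1: H is diagonal, so H^(-1) * g = [-0.4786, -0.5357].
Step 2: g^T H^(-1) g = sum_i g_i^2 / H_ii
  = (-3.3504)^2/7 + (-3.75)^2/7
  = 1.6036 + 2.0089 = 3.6125
Step 3: Objective decrease = 0.5 * g^T H^(-1) g = 1.8063


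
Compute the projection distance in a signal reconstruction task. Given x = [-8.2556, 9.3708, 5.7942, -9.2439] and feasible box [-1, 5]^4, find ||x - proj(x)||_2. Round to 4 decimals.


Project each component onto [-1, 5].
clip(-8.2556) = -1.0, clip(9.3708) = 5.0, clip(5.7942) = 5.0, clip(-9.2439) = -1.0
Projection = [-1.0, 5.0, 5.0, -1.0]
Squared diffs: [52.6437, 19.1039, 0.6308, 67.9619]
Distance = sqrt(140.3403) = 11.8465


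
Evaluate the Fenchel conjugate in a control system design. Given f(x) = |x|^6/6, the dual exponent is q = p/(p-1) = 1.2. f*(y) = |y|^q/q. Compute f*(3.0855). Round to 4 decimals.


The conjugate exponent q satisfies 1/p + 1/q = 1.
p = 6, so q = 6/(6 - 1) = 1.2
|y|^q = 3.0855^1.2 = 3.8654
f*(3.0855) = 3.8654 / 1.2 = 3.2211


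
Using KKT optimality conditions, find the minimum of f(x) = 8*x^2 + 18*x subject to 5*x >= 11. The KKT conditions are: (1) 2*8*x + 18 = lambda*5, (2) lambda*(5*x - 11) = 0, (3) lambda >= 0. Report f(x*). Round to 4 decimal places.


Step 1: Try lambda = 0 (constraint inactive).
x_unc = -18/(2*8) = -1.125
Check: 5*-1.125 = -5.625 < 11 -- violated!
Step 2: Constraint must be active: 5*x = 11
x* = 11/5 = 2.2
lambda = (2*8*2.2 + 18)/5 = 10.64
Step 3: Compute optimal value.
f(x*) = 8*2.2^2 + 18*2.2 = 78.32


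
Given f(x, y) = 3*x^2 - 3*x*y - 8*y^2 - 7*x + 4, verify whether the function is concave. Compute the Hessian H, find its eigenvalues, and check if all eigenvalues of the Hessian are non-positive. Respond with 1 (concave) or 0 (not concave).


The Hessian of f(x,y) = 3*x^2 - 3*x*y - 8*y^2 - 7*x + 4 is:
H = [[6, -3], [-3, -16]]
Trace = 6 - 16 = -10
Determinant = 6*-16 - (-3)^2 = -105
Discriminant = (-10)^2 - 4*-105 = 520.0
Eigenvalues: lambda_1 = -16.4018, lambda_2 = 6.4018
The function is not concave.

0


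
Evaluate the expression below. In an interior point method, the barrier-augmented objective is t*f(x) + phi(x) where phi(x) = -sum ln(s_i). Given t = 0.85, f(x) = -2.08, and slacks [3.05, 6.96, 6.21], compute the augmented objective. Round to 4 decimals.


Step 1: Compute log-barrier.
ln values: [1.1151, 1.9402, 1.8262]
phi = -(1.1151 + 1.9402 + 1.8262) = -4.8815
Step 2: Compute augmented objective.
t*f(x) = 0.85*-2.08 = -1.768
Total = -1.768 - 4.8815 = -6.6495


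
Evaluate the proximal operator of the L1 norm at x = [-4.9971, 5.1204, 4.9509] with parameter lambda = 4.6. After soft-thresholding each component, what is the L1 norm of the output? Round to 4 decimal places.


Soft-thresholding with lambda = 4.6:
prox(-4.9971) = sign(-4.9971)*max(|-4.9971| - 4.6, 0) = -0.3971
prox(5.1204) = sign(5.1204)*max(|5.1204| - 4.6, 0) = 0.5204
prox(4.9509) = sign(4.9509)*max(|4.9509| - 4.6, 0) = 0.3509
prox(x) = [-0.3971, 0.5204, 0.3509]
||prox(x)||_1 = 0.3971 + 0.5204 + 0.3509 = 1.2684


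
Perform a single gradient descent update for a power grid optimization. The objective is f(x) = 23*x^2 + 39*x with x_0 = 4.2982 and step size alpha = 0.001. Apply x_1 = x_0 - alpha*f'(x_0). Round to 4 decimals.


We compute the gradient at x_0 and apply the update.
f'(x) = 46*x + 39
f'(4.2982) = 46*4.2982 + 39 = 236.7172
x_1 = 4.2982 - 0.001*236.7172 = 4.0615


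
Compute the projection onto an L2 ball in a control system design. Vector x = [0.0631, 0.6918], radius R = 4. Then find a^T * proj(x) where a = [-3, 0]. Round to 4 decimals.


Step 1: Compute ||x|| (intermediates to 6 decimals).
||x|| = sqrt(0.0631^2 + 0.6918^2) = 0.694672
Step 2: Project.
Since ||x|| <= R, proj = x (no scaling needed).
proj(x) = [0.0631, 0.6918]
Step 3: Dot product.
a^T * proj(x) = -3*0.0631 + 0*0.6918 = -0.1893


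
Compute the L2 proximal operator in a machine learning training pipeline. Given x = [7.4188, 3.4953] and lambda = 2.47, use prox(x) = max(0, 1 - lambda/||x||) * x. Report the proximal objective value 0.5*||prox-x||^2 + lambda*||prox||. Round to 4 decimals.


Step 1: Compute ||x||.
||x|| = 8.201
Step 2: Compute scaling factor.
scale = max(0, 1 - 2.47/8.201) = 0.6988
Step 3: prox(x) = [5.1844, 2.4426]
||prox(x)|| = 5.731
Step 4: Proximal objective.
0.5*||prox-x||^2 = 3.0505
lambda*||prox|| = 14.1556
Total = 17.2059
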